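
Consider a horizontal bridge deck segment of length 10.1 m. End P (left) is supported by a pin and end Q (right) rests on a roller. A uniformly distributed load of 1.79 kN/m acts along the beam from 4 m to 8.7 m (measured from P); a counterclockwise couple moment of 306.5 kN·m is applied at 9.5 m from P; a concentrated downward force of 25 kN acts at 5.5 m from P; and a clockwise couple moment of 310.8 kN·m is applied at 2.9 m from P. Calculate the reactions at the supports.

P_x = 0, P_y = 14.08 kN, Q_y = 19.33 kN

Resultant of the distributed load: 1.79 × 4.7 = 8.413 kN at 6.35 m from P.
ΣM about P: Q_y·10.1 − (1.79·4.7)·6.35 + 306.5 − 25·5.5 − 310.8 = 0 → Q_y = 195.22255/10.1 = 19.329 ≈ 19.33 kN.
ΣF_y = 0: P_y + 19.329 − 1.79·4.7 − 25 = 0 → P_y = 14.08 kN.
ΣF_x = 0: no horizontal applied forces, so P_x = 0.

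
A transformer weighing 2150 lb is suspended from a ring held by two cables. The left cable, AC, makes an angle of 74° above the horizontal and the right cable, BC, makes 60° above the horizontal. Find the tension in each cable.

ΣF_x = 0: −T_AC·cos74° + T_BC·cos60° = 0 → T_BC = 0.551275·T_AC.
ΣF_y = 0: T_AC·sin74° + T_BC·sin60° = 2150.
Substitute: T_AC·(0.961262 + 0.551275·0.866025) = 2150 → T_AC = 1494.43 ≈ 1494 lb.
Then T_BC = 0.551275 × 1494.43 = 823.8 lb.

T_AC = 1494 lb, T_BC = 823.8 lb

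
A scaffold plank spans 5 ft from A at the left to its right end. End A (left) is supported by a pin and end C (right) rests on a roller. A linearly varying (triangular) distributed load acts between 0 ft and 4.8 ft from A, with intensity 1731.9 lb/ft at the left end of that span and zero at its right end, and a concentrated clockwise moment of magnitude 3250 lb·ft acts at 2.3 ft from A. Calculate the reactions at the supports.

A_x = 0, A_y = 2176 lb, C_y = 1980 lb

Resultant of the triangular load: ½ × 1731.9 × 4.8 = 4156.56 lb, acting at 1.6 ft from A (one-third of the span from the peak).
Taking moments about A: C_y·5 − (½·1731.9·4.8)·1.6 − 3250 = 0 → C_y = 9900.496/5 = 1980.1 ≈ 1980 lb.
ΣF_y = 0: A_y + 1980.1 − ½·1731.9·4.8 = 0 → A_y = 2176 lb.
ΣF_x = 0: no horizontal applied forces, so A_x = 0.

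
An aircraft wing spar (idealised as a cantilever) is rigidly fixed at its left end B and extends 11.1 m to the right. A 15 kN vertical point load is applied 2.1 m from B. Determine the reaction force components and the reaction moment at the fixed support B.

ΣF_x = 0: B_x = 0.
ΣF_y = 0: B_y − 15 = 0 → B_y = 15.00 kN.
ΣM about B: M_B − 15·2.1 = 0 → M_B = 31.50 kN·m.

B_x = 0, B_y = 15.00 kN, M_B = 31.50 kN·m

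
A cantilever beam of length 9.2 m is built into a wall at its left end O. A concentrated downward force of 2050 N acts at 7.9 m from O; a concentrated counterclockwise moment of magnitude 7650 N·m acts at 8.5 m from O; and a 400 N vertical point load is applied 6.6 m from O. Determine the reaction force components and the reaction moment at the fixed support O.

ΣF_x = 0: O_x = 0.
ΣF_y = 0: O_y − 2050 − 400 = 0 → O_y = 2450 N.
ΣM about O: M_O − 2050·7.9 + 7650 − 400·6.6 = 0 → M_O = 11180 N·m.

O_x = 0, O_y = 2450 N, M_O = 11180 N·m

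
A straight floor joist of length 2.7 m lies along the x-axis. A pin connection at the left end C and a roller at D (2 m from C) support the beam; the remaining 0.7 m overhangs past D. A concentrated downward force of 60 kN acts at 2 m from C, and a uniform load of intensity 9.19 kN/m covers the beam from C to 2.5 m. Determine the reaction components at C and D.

C_x = 0, C_y = 8.616 kN, D_y = 74.36 kN

Resultant of the distributed load: 9.19 × 2.5 = 22.975 kN at 1.25 m from C.
Taking moments about C: D_y·2 − 60·2 − (9.19·2.5)·1.25 = 0 → D_y = 148.71875/2 = 74.3594 ≈ 74.36 kN.
ΣF_y = 0: C_y + 74.3594 − 60 − 9.19·2.5 = 0 → C_y = 8.616 kN.
ΣF_x = 0: no horizontal applied forces, so C_x = 0.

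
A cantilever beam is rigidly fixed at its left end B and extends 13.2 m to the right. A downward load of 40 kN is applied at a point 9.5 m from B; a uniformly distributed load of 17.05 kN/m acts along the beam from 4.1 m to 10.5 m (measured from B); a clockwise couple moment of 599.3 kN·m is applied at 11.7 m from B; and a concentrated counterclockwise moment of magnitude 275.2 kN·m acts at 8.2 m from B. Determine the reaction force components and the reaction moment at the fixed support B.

B_x = 0, B_y = 149.1 kN, M_B = 1501 kN·m

Resultant of the distributed load: 17.05 × 6.4 = 109.12 kN at 7.3 m from B.
ΣF_x = 0: B_x = 0.
ΣF_y = 0: B_y − 40 − 17.05·6.4 = 0 → B_y = 149.1 kN.
ΣM about B: M_B − 40·9.5 − (17.05·6.4)·7.3 − 599.3 + 275.2 = 0 → M_B = 1501 kN·m.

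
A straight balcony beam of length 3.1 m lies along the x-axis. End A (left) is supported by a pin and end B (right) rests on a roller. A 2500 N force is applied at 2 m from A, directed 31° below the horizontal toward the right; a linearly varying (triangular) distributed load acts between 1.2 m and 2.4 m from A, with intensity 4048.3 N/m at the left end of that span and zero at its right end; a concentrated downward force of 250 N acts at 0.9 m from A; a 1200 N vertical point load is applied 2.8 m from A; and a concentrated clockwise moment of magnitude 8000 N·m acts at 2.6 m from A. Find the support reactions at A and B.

Resultant of the triangular load: ½ × 4048.3 × 1.2 = 2428.98 N, acting at 1.6 m from A (one-third of the span from the peak).
Moments about A: B_y·3.1 − 2500·sin31°·2 − (½·4048.3·1.2)·1.6 − 250·0.9 − 1200·2.8 − 8000 = 0 → B_y = 18046.6/3.1 = 5821.48 ≈ 5821 N.
ΣF_y = 0: A_y + 5821.48 − 2500·sin31° − ½·4048.3·1.2 − 250 − 1200 = 0 → A_y = -654.9 N.
ΣF_x = 0: A_x + 2500·cos31° = 0 → A_x = -2143 N.

A_x = -2143 N, A_y = -654.9 N, B_y = 5821 N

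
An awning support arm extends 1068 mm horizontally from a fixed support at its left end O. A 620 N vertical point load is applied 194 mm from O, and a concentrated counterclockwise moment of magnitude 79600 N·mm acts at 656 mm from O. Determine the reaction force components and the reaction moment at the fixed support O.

O_x = 0, O_y = 620.0 N, M_O = 40680 N·mm

ΣF_x = 0: O_x = 0.
ΣF_y = 0: O_y − 620 = 0 → O_y = 620.0 N.
ΣM about O: M_O − 620·194 + 79600 = 0 → M_O = 40680 N·mm.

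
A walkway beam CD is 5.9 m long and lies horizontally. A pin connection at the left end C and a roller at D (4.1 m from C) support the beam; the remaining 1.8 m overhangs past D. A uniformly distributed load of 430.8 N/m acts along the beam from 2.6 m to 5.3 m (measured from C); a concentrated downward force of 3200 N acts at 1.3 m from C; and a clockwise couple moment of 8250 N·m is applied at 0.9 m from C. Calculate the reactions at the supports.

C_x = 0, C_y = 215.7 N, D_y = 4147 N

Resultant of the distributed load: 430.8 × 2.7 = 1163.16 N at 3.95 m from C.
Moments about C: D_y·4.1 − (430.8·2.7)·3.95 − 3200·1.3 − 8250 = 0 → D_y = 17004.482/4.1 = 4147.43 ≈ 4147 N.
ΣF_y = 0: C_y + 4147.43 − 430.8·2.7 − 3200 = 0 → C_y = 215.7 N.
ΣF_x = 0: no horizontal applied forces, so C_x = 0.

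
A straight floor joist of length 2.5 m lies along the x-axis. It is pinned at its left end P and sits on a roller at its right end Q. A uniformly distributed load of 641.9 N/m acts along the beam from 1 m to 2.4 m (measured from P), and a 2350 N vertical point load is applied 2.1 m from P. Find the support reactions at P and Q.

Resultant of the distributed load: 641.9 × 1.4 = 898.66 N at 1.7 m from P.
Taking moments about P: Q_y·2.5 − (641.9·1.4)·1.7 − 2350·2.1 = 0 → Q_y = 6462.722/2.5 = 2585.09 ≈ 2585 N.
ΣF_y = 0: P_y + 2585.09 − 641.9·1.4 − 2350 = 0 → P_y = 663.6 N.
ΣF_x = 0: no horizontal applied forces, so P_x = 0.

P_x = 0, P_y = 663.6 N, Q_y = 2585 N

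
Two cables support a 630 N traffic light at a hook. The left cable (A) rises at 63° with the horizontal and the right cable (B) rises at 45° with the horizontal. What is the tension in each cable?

T_A = 468.4 N, T_B = 300.7 N

ΣF_x = 0: −T_A·cos63° + T_B·cos45° = 0 → T_B = 0.64204·T_A.
ΣF_y = 0: T_A·sin63° + T_B·sin45° = 630.
Substitute: T_A·(0.891007 + 0.64204·0.707107) = 630 → T_A = 468.402 ≈ 468.4 N.
Then T_B = 0.64204 × 468.402 = 300.7 N.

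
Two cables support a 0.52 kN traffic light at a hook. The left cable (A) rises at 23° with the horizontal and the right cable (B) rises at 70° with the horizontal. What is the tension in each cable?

T_A = 0.1781 kN, T_B = 0.4793 kN

ΣF_x = 0: −T_A·cos23° + T_B·cos70° = 0 → T_B = 2.69138·T_A.
ΣF_y = 0: T_A·sin23° + T_B·sin70° = 0.52.
Substitute: T_A·(0.390731 + 2.69138·0.939693) = 0.52 → T_A = 0.178094 ≈ 0.1781 kN.
Then T_B = 2.69138 × 0.178094 = 0.4793 kN.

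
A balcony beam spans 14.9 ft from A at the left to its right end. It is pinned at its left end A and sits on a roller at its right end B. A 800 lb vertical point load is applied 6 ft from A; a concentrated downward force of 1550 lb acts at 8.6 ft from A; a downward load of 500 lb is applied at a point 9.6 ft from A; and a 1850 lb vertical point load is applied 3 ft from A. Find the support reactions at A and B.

Taking moments about A: B_y·14.9 − 800·6 − 1550·8.6 − 500·9.6 − 1850·3 = 0 → B_y = 28480/14.9 = 1911.41 ≈ 1911 lb.
ΣF_y = 0: A_y + 1911.41 − 800 − 1550 − 500 − 1850 = 0 → A_y = 2789 lb.
ΣF_x = 0: no horizontal applied forces, so A_x = 0.

A_x = 0, A_y = 2789 lb, B_y = 1911 lb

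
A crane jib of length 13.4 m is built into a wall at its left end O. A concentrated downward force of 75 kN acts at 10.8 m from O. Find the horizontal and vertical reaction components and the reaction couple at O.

ΣF_x = 0: O_x = 0.
ΣF_y = 0: O_y − 75 = 0 → O_y = 75.00 kN.
ΣM about O: M_O − 75·10.8 = 0 → M_O = 810.0 kN·m.

O_x = 0, O_y = 75.00 kN, M_O = 810.0 kN·m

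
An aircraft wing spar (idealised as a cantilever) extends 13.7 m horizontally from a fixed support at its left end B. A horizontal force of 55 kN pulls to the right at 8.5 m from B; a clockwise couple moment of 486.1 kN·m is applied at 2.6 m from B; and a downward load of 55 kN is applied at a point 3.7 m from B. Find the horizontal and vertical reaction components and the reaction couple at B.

B_x = -55.00 kN, B_y = 55.00 kN, M_B = 689.6 kN·m

ΣF_x = 0: B_x + 55 = 0 → B_x = -55.00 kN.
ΣF_y = 0: B_y − 55 = 0 → B_y = 55.00 kN.
ΣM about B: M_B − 486.1 − 55·3.7 = 0 → M_B = 689.6 kN·m.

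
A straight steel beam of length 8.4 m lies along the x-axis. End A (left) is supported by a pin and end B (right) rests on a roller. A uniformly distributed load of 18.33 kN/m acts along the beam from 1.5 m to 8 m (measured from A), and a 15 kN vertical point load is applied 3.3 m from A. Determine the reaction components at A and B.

Resultant of the distributed load: 18.33 × 6.5 = 119.145 kN at 4.75 m from A.
ΣM about A: B_y·8.4 − (18.33·6.5)·4.75 − 15·3.3 = 0 → B_y = 615.43875/8.4 = 73.2665 ≈ 73.27 kN.
ΣF_y = 0: A_y + 73.2665 − 18.33·6.5 − 15 = 0 → A_y = 60.88 kN.
ΣF_x = 0: no horizontal applied forces, so A_x = 0.

A_x = 0, A_y = 60.88 kN, B_y = 73.27 kN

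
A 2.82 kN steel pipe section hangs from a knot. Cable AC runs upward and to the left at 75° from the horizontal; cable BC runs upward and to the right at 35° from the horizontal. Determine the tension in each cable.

ΣF_x = 0: −T_AC·cos75° + T_BC·cos35° = 0 → T_BC = 0.31596·T_AC.
ΣF_y = 0: T_AC·sin75° + T_BC·sin35° = 2.82.
Substitute: T_AC·(0.965926 + 0.31596·0.573576) = 2.82 → T_AC = 2.45826 ≈ 2.458 kN.
Then T_BC = 0.31596 × 2.45826 = 0.7767 kN.

T_AC = 2.458 kN, T_BC = 0.7767 kN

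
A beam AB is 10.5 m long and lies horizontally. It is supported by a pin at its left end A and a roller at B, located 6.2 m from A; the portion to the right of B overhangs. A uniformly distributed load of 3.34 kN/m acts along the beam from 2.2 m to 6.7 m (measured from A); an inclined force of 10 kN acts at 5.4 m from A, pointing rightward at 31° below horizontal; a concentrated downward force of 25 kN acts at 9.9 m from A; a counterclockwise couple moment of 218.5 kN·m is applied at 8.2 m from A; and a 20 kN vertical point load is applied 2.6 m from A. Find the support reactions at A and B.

A_x = -8.572 kN, A_y = 36.84 kN, B_y = 28.34 kN

Resultant of the distributed load: 3.34 × 4.5 = 15.03 kN at 4.45 m from A.
Taking moments about A: B_y·6.2 − (3.34·4.5)·4.45 − 10·sin31°·5.4 − 25·9.9 + 218.5 − 20·2.6 = 0 → B_y = 175.696/6.2 = 28.3381 ≈ 28.34 kN.
ΣF_y = 0: A_y + 28.3381 − 3.34·4.5 − 10·sin31° − 25 − 20 = 0 → A_y = 36.84 kN.
ΣF_x = 0: A_x + 10·cos31° = 0 → A_x = -8.572 kN.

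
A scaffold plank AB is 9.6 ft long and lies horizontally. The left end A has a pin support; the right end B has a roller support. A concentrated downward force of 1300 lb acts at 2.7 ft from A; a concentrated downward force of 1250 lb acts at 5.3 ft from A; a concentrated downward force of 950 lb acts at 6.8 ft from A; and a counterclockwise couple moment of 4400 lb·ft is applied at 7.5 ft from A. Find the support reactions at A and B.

Taking moments about A: B_y·9.6 − 1300·2.7 − 1250·5.3 − 950·6.8 + 4400 = 0 → B_y = 12195/9.6 = 1270.31 ≈ 1270 lb.
ΣF_y = 0: A_y + 1270.31 − 1300 − 1250 − 950 = 0 → A_y = 2230 lb.
ΣF_x = 0: no horizontal applied forces, so A_x = 0.

A_x = 0, A_y = 2230 lb, B_y = 1270 lb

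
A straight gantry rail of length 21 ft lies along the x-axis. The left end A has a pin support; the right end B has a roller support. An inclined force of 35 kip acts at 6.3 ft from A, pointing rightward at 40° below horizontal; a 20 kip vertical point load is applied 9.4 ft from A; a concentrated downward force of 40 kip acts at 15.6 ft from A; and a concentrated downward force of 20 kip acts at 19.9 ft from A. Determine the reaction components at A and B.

A_x = -26.81 kip, A_y = 38.13 kip, B_y = 64.37 kip

Moments about A: B_y·21 − 35·sin40°·6.3 − 20·9.4 − 40·15.6 − 20·19.9 = 0 → B_y = 1351.73/21 = 64.3681 ≈ 64.37 kip.
ΣF_y = 0: A_y + 64.3681 − 35·sin40° − 20 − 40 − 20 = 0 → A_y = 38.13 kip.
ΣF_x = 0: A_x + 35·cos40° = 0 → A_x = -26.81 kip.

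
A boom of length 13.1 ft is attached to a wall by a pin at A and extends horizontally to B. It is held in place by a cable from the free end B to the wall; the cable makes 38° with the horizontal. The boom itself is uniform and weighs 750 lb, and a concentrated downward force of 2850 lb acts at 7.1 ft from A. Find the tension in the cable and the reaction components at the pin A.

ΣM about A: T·sin38°·13.1 − 750·6.55 − 2850·7.1 = 0 → T = 25147.5/(13.1·0.615661) = 3118.04 ≈ 3118 lb.
ΣF_x = 0: A_x − T·cos38° = 0 → A_x = 3118.04 × 0.788011 = 2457 lb.
ΣF_y = 0: A_y + T·sin38° − 750 − 2850 = 0 → A_y = 3600 − 3118.04 × 0.615661 = 1680 lb.

T = 3118 lb, A_x = 2457 lb, A_y = 1680 lb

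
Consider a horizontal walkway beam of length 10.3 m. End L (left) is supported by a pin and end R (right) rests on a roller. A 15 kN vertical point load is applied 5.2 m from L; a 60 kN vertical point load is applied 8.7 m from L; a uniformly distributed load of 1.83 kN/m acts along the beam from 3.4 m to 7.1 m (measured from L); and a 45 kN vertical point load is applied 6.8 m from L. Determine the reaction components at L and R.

L_x = 0, L_y = 35.36 kN, R_y = 91.41 kN

Resultant of the distributed load: 1.83 × 3.7 = 6.771 kN at 5.25 m from L.
Moments about L: R_y·10.3 − 15·5.2 − 60·8.7 − (1.83·3.7)·5.25 − 45·6.8 = 0 → R_y = 941.54775/10.3 = 91.4124 ≈ 91.41 kN.
ΣF_y = 0: L_y + 91.4124 − 15 − 60 − 1.83·3.7 − 45 = 0 → L_y = 35.36 kN.
ΣF_x = 0: no horizontal applied forces, so L_x = 0.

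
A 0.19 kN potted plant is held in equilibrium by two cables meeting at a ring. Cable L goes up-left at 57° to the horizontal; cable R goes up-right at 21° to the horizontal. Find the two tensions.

ΣF_x = 0: −T_L·cos57° + T_R·cos21° = 0 → T_R = 0.583387·T_L.
ΣF_y = 0: T_L·sin57° + T_R·sin21° = 0.19.
Substitute: T_L·(0.838671 + 0.583387·0.358368) = 0.19 → T_L = 0.181343 ≈ 0.1813 kN.
Then T_R = 0.583387 × 0.181343 = 0.1058 kN.

T_L = 0.1813 kN, T_R = 0.1058 kN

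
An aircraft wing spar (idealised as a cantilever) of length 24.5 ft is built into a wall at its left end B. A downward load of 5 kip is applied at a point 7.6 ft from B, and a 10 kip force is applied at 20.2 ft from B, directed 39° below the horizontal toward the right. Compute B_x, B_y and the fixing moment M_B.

B_x = -7.771 kip, B_y = 11.29 kip, M_B = 165.1 kip·ft

ΣF_x = 0: B_x + 10·cos39° = 0 → B_x = -7.771 kip.
ΣF_y = 0: B_y − 5 − 10·sin39° = 0 → B_y = 11.29 kip.
ΣM about B: M_B − 5·7.6 − 10·sin39°·20.2 = 0 → M_B = 165.1 kip·ft.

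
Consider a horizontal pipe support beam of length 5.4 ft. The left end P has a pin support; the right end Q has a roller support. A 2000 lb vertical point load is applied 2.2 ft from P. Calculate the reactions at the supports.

P_x = 0, P_y = 1185 lb, Q_y = 814.8 lb

Taking moments about P: Q_y·5.4 − 2000·2.2 = 0 → Q_y = 4400/5.4 = 814.815 ≈ 814.8 lb.
ΣF_y = 0: P_y + 814.815 − 2000 = 0 → P_y = 1185 lb.
ΣF_x = 0: no horizontal applied forces, so P_x = 0.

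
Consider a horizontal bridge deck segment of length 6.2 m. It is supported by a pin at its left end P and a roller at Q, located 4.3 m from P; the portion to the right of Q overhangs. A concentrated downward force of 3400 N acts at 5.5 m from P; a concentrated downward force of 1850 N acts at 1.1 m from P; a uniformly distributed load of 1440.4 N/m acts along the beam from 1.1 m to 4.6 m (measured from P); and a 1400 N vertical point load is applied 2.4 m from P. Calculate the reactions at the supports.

Resultant of the distributed load: 1440.4 × 3.5 = 5041.4 N at 2.85 m from P.
ΣM about P: Q_y·4.3 − 3400·5.5 − 1850·1.1 − (1440.4·3.5)·2.85 − 1400·2.4 = 0 → Q_y = 38462.99/4.3 = 8944.88 ≈ 8945 N.
ΣF_y = 0: P_y + 8944.88 − 3400 − 1850 − 1440.4·3.5 − 1400 = 0 → P_y = 2747 N.
ΣF_x = 0: no horizontal applied forces, so P_x = 0.

P_x = 0, P_y = 2747 N, Q_y = 8945 N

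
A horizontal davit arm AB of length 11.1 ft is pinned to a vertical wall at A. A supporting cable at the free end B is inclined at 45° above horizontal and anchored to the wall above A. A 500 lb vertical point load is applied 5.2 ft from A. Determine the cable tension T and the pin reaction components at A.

ΣM about A: T·sin45°·11.1 − 500·5.2 = 0 → T = 2600/(11.1·0.707107) = 331.257 ≈ 331.3 lb.
ΣF_x = 0: A_x − T·cos45° = 0 → A_x = 331.257 × 0.707107 = 234.2 lb.
ΣF_y = 0: A_y + T·sin45° − 500 = 0 → A_y = 500 − 331.257 × 0.707107 = 265.8 lb.

T = 331.3 lb, A_x = 234.2 lb, A_y = 265.8 lb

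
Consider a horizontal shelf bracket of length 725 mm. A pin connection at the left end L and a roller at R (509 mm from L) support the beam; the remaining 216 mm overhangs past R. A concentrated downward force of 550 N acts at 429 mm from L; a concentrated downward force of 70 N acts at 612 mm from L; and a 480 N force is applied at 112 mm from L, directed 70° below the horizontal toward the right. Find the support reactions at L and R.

ΣM about L: R_y·509 − 550·429 − 70·612 − 480·sin70°·112 = 0 → R_y = 329308/509 = 646.971 ≈ 647.0 N.
ΣF_y = 0: L_y + 646.971 − 550 − 70 − 480·sin70° = 0 → L_y = 424.1 N.
ΣF_x = 0: L_x + 480·cos70° = 0 → L_x = -164.2 N.

L_x = -164.2 N, L_y = 424.1 N, R_y = 647.0 N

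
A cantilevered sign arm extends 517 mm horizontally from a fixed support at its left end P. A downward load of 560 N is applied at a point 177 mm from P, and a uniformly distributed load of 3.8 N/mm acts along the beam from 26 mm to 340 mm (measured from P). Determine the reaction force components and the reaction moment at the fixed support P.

Resultant of the distributed load: 3.8 × 314 = 1193.2 N at 183 mm from P.
ΣF_x = 0: P_x = 0.
ΣF_y = 0: P_y − 560 − 3.8·314 = 0 → P_y = 1753 N.
ΣM about P: M_P − 560·177 − (3.8·314)·183 = 0 → M_P = 317500 N·mm.

P_x = 0, P_y = 1753 N, M_P = 317500 N·mm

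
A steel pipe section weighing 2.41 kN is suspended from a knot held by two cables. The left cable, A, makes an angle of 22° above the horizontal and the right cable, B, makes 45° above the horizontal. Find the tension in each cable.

T_A = 1.851 kN, T_B = 2.427 kN

ΣF_x = 0: −T_A·cos22° + T_B·cos45° = 0 → T_B = 1.31124·T_A.
ΣF_y = 0: T_A·sin22° + T_B·sin45° = 2.41.
Substitute: T_A·(0.374607 + 1.31124·0.707107) = 2.41 → T_A = 1.85129 ≈ 1.851 kN.
Then T_B = 1.31124 × 1.85129 = 2.427 kN.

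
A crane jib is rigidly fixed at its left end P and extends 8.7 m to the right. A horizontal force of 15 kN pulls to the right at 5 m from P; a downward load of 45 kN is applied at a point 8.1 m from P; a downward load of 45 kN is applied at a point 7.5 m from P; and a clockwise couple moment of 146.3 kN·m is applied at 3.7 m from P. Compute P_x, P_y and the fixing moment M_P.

ΣF_x = 0: P_x + 15 = 0 → P_x = -15.00 kN.
ΣF_y = 0: P_y − 45 − 45 = 0 → P_y = 90.00 kN.
ΣM about P: M_P − 45·8.1 − 45·7.5 − 146.3 = 0 → M_P = 848.3 kN·m.

P_x = -15.00 kN, P_y = 90.00 kN, M_P = 848.3 kN·m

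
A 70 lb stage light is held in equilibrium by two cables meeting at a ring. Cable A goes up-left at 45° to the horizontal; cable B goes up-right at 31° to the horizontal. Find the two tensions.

ΣF_x = 0: −T_A·cos45° + T_B·cos31° = 0 → T_B = 0.824934·T_A.
ΣF_y = 0: T_A·sin45° + T_B·sin31° = 70.
Substitute: T_A·(0.707107 + 0.824934·0.515038) = 70 → T_A = 61.8386 ≈ 61.84 lb.
Then T_B = 0.824934 × 61.8386 = 51.01 lb.

T_A = 61.84 lb, T_B = 51.01 lb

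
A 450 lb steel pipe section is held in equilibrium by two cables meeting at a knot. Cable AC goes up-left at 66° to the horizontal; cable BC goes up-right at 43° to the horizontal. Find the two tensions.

ΣF_x = 0: −T_AC·cos66° + T_BC·cos43° = 0 → T_BC = 0.556142·T_AC.
ΣF_y = 0: T_AC·sin66° + T_BC·sin43° = 450.
Substitute: T_AC·(0.913545 + 0.556142·0.681998) = 450 → T_AC = 348.073 ≈ 348.1 lb.
Then T_BC = 0.556142 × 348.073 = 193.6 lb.

T_AC = 348.1 lb, T_BC = 193.6 lb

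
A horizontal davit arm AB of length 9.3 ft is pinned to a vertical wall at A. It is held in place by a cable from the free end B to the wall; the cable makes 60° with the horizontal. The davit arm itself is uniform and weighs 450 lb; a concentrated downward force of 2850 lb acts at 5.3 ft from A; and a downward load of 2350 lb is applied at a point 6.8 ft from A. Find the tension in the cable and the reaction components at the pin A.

T = 4119 lb, A_x = 2060 lb, A_y = 2083 lb

ΣM about A: T·sin60°·9.3 − 450·4.65 − 2850·5.3 − 2350·6.8 = 0 → T = 33177.5/(9.3·0.866025) = 4119.37 ≈ 4119 lb.
ΣF_x = 0: A_x − T·cos60° = 0 → A_x = 4119.37 × 0.5 = 2060 lb.
ΣF_y = 0: A_y + T·sin60° − 450 − 2850 − 2350 = 0 → A_y = 5650 − 4119.37 × 0.866025 = 2083 lb.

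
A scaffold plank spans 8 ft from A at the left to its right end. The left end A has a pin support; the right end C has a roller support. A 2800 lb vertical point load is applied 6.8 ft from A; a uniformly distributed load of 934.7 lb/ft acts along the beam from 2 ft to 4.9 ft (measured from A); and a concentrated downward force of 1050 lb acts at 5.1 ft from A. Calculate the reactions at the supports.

A_x = 0, A_y = 2342 lb, C_y = 4218 lb

Resultant of the distributed load: 934.7 × 2.9 = 2710.63 lb at 3.45 ft from A.
Moments about A: C_y·8 − 2800·6.8 − (934.7·2.9)·3.45 − 1050·5.1 = 0 → C_y = 33746.6735/8 = 4218.33 ≈ 4218 lb.
ΣF_y = 0: A_y + 4218.33 − 2800 − 934.7·2.9 − 1050 = 0 → A_y = 2342 lb.
ΣF_x = 0: no horizontal applied forces, so A_x = 0.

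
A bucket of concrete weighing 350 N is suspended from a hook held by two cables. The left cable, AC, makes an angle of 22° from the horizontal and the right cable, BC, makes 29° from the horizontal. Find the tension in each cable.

ΣF_x = 0: −T_AC·cos22° + T_BC·cos29° = 0 → T_BC = 1.0601·T_AC.
ΣF_y = 0: T_AC·sin22° + T_BC·sin29° = 350.
Substitute: T_AC·(0.374607 + 1.0601·0.48481) = 350 → T_AC = 393.898 ≈ 393.9 N.
Then T_BC = 1.0601 × 393.898 = 417.6 N.

T_AC = 393.9 N, T_BC = 417.6 N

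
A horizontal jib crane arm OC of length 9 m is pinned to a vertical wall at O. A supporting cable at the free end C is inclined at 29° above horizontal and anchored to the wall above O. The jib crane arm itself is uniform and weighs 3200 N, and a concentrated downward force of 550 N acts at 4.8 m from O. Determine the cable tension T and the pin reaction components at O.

T = 3905 N, O_x = 3416 N, O_y = 1857 N

ΣM about O: T·sin29°·9 − 3200·4.5 − 550·4.8 = 0 → T = 17040/(9·0.48481) = 3905.31 ≈ 3905 N.
ΣF_x = 0: O_x − T·cos29° = 0 → O_x = 3905.31 × 0.87462 = 3416 N.
ΣF_y = 0: O_y + T·sin29° − 3200 − 550 = 0 → O_y = 3750 − 3905.31 × 0.48481 = 1857 N.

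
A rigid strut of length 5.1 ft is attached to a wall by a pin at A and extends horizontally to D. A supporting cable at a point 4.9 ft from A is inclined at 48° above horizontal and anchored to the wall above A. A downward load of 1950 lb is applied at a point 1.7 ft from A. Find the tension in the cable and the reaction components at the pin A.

ΣM about A: T·sin48°·4.9 − 1950·1.7 = 0 → T = 3315/(4.9·0.743145) = 910.362 ≈ 910.4 lb.
ΣF_x = 0: A_x − T·cos48° = 0 → A_x = 910.362 × 0.669131 = 609.2 lb.
ΣF_y = 0: A_y + T·sin48° − 1950 = 0 → A_y = 1950 − 910.362 × 0.743145 = 1273 lb.

T = 910.4 lb, A_x = 609.2 lb, A_y = 1273 lb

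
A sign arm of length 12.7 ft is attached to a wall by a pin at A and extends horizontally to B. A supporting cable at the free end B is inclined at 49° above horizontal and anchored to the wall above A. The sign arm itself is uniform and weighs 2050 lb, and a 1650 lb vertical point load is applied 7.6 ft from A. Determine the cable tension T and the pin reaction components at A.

T = 2666 lb, A_x = 1749 lb, A_y = 1688 lb

ΣM about A: T·sin49°·12.7 − 2050·6.35 − 1650·7.6 = 0 → T = 25557.5/(12.7·0.75471) = 2666.46 ≈ 2666 lb.
ΣF_x = 0: A_x − T·cos49° = 0 → A_x = 2666.46 × 0.656059 = 1749 lb.
ΣF_y = 0: A_y + T·sin49° − 2050 − 1650 = 0 → A_y = 3700 − 2666.46 × 0.75471 = 1688 lb.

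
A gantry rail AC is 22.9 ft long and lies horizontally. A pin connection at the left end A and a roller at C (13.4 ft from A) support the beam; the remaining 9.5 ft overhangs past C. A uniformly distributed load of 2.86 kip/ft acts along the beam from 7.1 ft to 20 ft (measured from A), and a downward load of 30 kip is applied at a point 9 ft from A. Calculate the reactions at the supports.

Resultant of the distributed load: 2.86 × 12.9 = 36.894 kip at 13.55 ft from A.
Taking moments about A: C_y·13.4 − (2.86·12.9)·13.55 − 30·9 = 0 → C_y = 769.9137/13.4 = 57.4562 ≈ 57.46 kip.
ΣF_y = 0: A_y + 57.4562 − 2.86·12.9 − 30 = 0 → A_y = 9.438 kip.
ΣF_x = 0: no horizontal applied forces, so A_x = 0.

A_x = 0, A_y = 9.438 kip, C_y = 57.46 kip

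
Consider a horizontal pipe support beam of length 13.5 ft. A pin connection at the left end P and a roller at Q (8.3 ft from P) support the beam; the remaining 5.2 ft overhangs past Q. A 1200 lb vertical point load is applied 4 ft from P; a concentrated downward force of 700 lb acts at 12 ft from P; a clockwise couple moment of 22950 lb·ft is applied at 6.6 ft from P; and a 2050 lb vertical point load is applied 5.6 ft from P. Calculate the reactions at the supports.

ΣM about P: Q_y·8.3 − 1200·4 − 700·12 − 22950 − 2050·5.6 = 0 → Q_y = 47630/8.3 = 5738.55 ≈ 5739 lb.
ΣF_y = 0: P_y + 5738.55 − 1200 − 700 − 2050 = 0 → P_y = -1789 lb.
ΣF_x = 0: no horizontal applied forces, so P_x = 0.

P_x = 0, P_y = -1789 lb, Q_y = 5739 lb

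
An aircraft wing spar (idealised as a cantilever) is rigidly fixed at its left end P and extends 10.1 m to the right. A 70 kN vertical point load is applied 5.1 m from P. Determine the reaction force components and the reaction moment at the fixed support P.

ΣF_x = 0: P_x = 0.
ΣF_y = 0: P_y − 70 = 0 → P_y = 70.00 kN.
ΣM about P: M_P − 70·5.1 = 0 → M_P = 357.0 kN·m.

P_x = 0, P_y = 70.00 kN, M_P = 357.0 kN·m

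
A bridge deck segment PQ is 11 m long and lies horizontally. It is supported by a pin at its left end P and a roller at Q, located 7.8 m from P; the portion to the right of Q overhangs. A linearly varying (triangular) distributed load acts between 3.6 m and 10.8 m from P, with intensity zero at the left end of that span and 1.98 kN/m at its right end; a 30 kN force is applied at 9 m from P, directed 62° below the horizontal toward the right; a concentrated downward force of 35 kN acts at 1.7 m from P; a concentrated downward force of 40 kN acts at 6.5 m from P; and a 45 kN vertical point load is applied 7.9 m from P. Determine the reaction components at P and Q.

Resultant of the triangular load: ½ × 1.98 × 7.2 = 7.128 kN, acting at 8.4 m from P (one-third of the span from the peak).
ΣM about P: Q_y·7.8 − (½·1.98·7.2)·8.4 − 30·sin62°·9 − 35·1.7 − 40·6.5 − 45·7.9 = 0 → Q_y = 973.271/7.8 = 124.778 ≈ 124.8 kN.
ΣF_y = 0: P_y + 124.778 − ½·1.98·7.2 − 30·sin62° − 35 − 40 − 45 = 0 → P_y = 28.84 kN.
ΣF_x = 0: P_x + 30·cos62° = 0 → P_x = -14.08 kN.

P_x = -14.08 kN, P_y = 28.84 kN, Q_y = 124.8 kN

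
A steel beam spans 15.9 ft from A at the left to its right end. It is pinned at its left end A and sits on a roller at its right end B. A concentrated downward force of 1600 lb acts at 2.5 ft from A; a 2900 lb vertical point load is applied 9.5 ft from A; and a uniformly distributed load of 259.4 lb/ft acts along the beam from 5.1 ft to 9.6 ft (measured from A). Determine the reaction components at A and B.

A_x = 0, A_y = 3143 lb, B_y = 2524 lb

Resultant of the distributed load: 259.4 × 4.5 = 1167.3 lb at 7.35 ft from A.
ΣM about A: B_y·15.9 − 1600·2.5 − 2900·9.5 − (259.4·4.5)·7.35 = 0 → B_y = 40129.655/15.9 = 2523.88 ≈ 2524 lb.
ΣF_y = 0: A_y + 2523.88 − 1600 − 2900 − 259.4·4.5 = 0 → A_y = 3143 lb.
ΣF_x = 0: no horizontal applied forces, so A_x = 0.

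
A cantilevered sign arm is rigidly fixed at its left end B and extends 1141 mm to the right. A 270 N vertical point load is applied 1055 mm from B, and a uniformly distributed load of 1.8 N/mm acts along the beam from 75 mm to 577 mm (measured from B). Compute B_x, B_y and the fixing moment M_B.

Resultant of the distributed load: 1.8 × 502 = 903.6 N at 326 mm from B.
ΣF_x = 0: B_x = 0.
ΣF_y = 0: B_y − 270 − 1.8·502 = 0 → B_y = 1174 N.
ΣM about B: M_B − 270·1055 − (1.8·502)·326 = 0 → M_B = 579400 N·mm.

B_x = 0, B_y = 1174 N, M_B = 579400 N·mm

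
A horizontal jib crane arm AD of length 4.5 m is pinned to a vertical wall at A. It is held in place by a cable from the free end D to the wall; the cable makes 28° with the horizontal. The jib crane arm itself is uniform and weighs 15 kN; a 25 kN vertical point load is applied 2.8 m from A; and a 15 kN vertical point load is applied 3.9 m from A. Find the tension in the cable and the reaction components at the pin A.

T = 76.80 kN, A_x = 67.81 kN, A_y = 18.94 kN

ΣM about A: T·sin28°·4.5 − 15·2.25 − 25·2.8 − 15·3.9 = 0 → T = 162.25/(4.5·0.469472) = 76.8002 ≈ 76.80 kN.
ΣF_x = 0: A_x − T·cos28° = 0 → A_x = 76.8002 × 0.882948 = 67.81 kN.
ΣF_y = 0: A_y + T·sin28° − 15 − 25 − 15 = 0 → A_y = 55 − 76.8002 × 0.469472 = 18.94 kN.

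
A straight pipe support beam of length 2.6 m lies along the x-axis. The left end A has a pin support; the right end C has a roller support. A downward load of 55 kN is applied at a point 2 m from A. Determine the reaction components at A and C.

ΣM about A: C_y·2.6 − 55·2 = 0 → C_y = 110/2.6 = 42.3077 ≈ 42.31 kN.
ΣF_y = 0: A_y + 42.3077 − 55 = 0 → A_y = 12.69 kN.
ΣF_x = 0: no horizontal applied forces, so A_x = 0.

A_x = 0, A_y = 12.69 kN, C_y = 42.31 kN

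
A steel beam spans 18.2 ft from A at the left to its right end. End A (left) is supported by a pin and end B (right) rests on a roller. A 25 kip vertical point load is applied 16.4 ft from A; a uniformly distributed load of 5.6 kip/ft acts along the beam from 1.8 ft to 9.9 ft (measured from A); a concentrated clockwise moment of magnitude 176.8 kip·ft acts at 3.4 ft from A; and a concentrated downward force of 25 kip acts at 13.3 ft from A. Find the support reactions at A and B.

A_x = 0, A_y = 30.27 kip, B_y = 65.09 kip

Resultant of the distributed load: 5.6 × 8.1 = 45.36 kip at 5.85 ft from A.
Taking moments about A: B_y·18.2 − 25·16.4 − (5.6·8.1)·5.85 − 176.8 − 25·13.3 = 0 → B_y = 1184.656/18.2 = 65.091 ≈ 65.09 kip.
ΣF_y = 0: A_y + 65.091 − 25 − 5.6·8.1 − 25 = 0 → A_y = 30.27 kip.
ΣF_x = 0: no horizontal applied forces, so A_x = 0.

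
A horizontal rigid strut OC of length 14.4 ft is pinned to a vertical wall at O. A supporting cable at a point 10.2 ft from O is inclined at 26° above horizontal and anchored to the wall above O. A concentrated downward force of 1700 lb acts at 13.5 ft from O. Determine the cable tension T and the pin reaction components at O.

ΣM about O: T·sin26°·10.2 − 1700·13.5 = 0 → T = 22950/(10.2·0.438371) = 5132.64 ≈ 5133 lb.
ΣF_x = 0: O_x − T·cos26° = 0 → O_x = 5132.64 × 0.898794 = 4613 lb.
ΣF_y = 0: O_y + T·sin26° − 1700 = 0 → O_y = 1700 − 5132.64 × 0.438371 = -550.0 lb.

T = 5133 lb, O_x = 4613 lb, O_y = -550.0 lb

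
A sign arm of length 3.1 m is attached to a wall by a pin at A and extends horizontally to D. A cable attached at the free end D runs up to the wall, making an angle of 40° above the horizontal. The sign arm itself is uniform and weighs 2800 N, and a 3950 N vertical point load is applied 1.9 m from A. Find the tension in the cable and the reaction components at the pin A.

T = 5944 N, A_x = 4554 N, A_y = 2929 N

ΣM about A: T·sin40°·3.1 − 2800·1.55 − 3950·1.9 = 0 → T = 11845/(3.1·0.642788) = 5944.37 ≈ 5944 N.
ΣF_x = 0: A_x − T·cos40° = 0 → A_x = 5944.37 × 0.766044 = 4554 N.
ΣF_y = 0: A_y + T·sin40° − 2800 − 3950 = 0 → A_y = 6750 − 5944.37 × 0.642788 = 2929 N.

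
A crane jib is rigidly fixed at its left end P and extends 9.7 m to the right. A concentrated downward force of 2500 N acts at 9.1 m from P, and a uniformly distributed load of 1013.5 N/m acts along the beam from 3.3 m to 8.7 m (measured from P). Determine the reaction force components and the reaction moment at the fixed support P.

P_x = 0, P_y = 7973 N, M_P = 55590 N·m

Resultant of the distributed load: 1013.5 × 5.4 = 5472.9 N at 6 m from P.
ΣF_x = 0: P_x = 0.
ΣF_y = 0: P_y − 2500 − 1013.5·5.4 = 0 → P_y = 7973 N.
ΣM about P: M_P − 2500·9.1 − (1013.5·5.4)·6 = 0 → M_P = 55590 N·m.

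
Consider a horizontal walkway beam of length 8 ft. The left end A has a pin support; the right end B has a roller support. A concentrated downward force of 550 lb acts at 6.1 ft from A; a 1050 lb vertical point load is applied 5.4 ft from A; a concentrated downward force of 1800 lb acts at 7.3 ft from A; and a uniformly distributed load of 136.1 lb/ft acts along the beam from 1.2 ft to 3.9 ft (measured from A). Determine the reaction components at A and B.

A_x = 0, A_y = 879.7 lb, B_y = 2888 lb

Resultant of the distributed load: 136.1 × 2.7 = 367.47 lb at 2.55 ft from A.
Moments about A: B_y·8 − 550·6.1 − 1050·5.4 − 1800·7.3 − (136.1·2.7)·2.55 = 0 → B_y = 23102.0485/8 = 2887.76 ≈ 2888 lb.
ΣF_y = 0: A_y + 2887.76 − 550 − 1050 − 1800 − 136.1·2.7 = 0 → A_y = 879.7 lb.
ΣF_x = 0: no horizontal applied forces, so A_x = 0.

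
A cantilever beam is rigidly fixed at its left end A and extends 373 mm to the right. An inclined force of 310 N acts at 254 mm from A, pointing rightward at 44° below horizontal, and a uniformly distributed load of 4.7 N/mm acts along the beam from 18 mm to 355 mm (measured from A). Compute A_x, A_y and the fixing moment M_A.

A_x = -223.0 N, A_y = 1799 N, M_A = 350100 N·mm

Resultant of the distributed load: 4.7 × 337 = 1583.9 N at 186.5 mm from A.
ΣF_x = 0: A_x + 310·cos44° = 0 → A_x = -223.0 N.
ΣF_y = 0: A_y − 310·sin44° − 4.7·337 = 0 → A_y = 1799 N.
ΣM about A: M_A − 310·sin44°·254 − (4.7·337)·186.5 = 0 → M_A = 350100 N·mm.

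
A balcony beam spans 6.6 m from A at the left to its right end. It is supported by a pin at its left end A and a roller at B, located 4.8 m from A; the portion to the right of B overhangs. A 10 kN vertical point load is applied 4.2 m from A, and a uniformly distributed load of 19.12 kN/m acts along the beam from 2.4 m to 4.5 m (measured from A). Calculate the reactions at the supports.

Resultant of the distributed load: 19.12 × 2.1 = 40.152 kN at 3.45 m from A.
Moments about A: B_y·4.8 − 10·4.2 − (19.12·2.1)·3.45 = 0 → B_y = 180.5244/4.8 = 37.6093 ≈ 37.61 kN.
ΣF_y = 0: A_y + 37.6093 − 10 − 19.12·2.1 = 0 → A_y = 12.54 kN.
ΣF_x = 0: no horizontal applied forces, so A_x = 0.

A_x = 0, A_y = 12.54 kN, B_y = 37.61 kN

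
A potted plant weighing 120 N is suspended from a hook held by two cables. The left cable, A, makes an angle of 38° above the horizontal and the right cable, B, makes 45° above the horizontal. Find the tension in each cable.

T_A = 85.49 N, T_B = 95.27 N

ΣF_x = 0: −T_A·cos38° + T_B·cos45° = 0 → T_B = 1.11442·T_A.
ΣF_y = 0: T_A·sin38° + T_B·sin45° = 120.
Substitute: T_A·(0.615661 + 1.11442·0.707107) = 120 → T_A = 85.4899 ≈ 85.49 N.
Then T_B = 1.11442 × 85.4899 = 95.27 N.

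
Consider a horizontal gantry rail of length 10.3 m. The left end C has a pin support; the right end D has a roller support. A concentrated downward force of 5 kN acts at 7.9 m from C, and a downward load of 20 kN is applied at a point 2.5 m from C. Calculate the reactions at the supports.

ΣM about C: D_y·10.3 − 5·7.9 − 20·2.5 = 0 → D_y = 89.5/10.3 = 8.68932 ≈ 8.689 kN.
ΣF_y = 0: C_y + 8.68932 − 5 − 20 = 0 → C_y = 16.31 kN.
ΣF_x = 0: no horizontal applied forces, so C_x = 0.

C_x = 0, C_y = 16.31 kN, D_y = 8.689 kN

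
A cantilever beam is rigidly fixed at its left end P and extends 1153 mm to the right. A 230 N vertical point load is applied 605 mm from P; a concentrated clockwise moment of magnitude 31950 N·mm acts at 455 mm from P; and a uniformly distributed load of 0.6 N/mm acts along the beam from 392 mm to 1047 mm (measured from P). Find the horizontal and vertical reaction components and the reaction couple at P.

P_x = 0, P_y = 623.0 N, M_P = 453900 N·mm

Resultant of the distributed load: 0.6 × 655 = 393 N at 719.5 mm from P.
ΣF_x = 0: P_x = 0.
ΣF_y = 0: P_y − 230 − 0.6·655 = 0 → P_y = 623.0 N.
ΣM about P: M_P − 230·605 − 31950 − (0.6·655)·719.5 = 0 → M_P = 453900 N·mm.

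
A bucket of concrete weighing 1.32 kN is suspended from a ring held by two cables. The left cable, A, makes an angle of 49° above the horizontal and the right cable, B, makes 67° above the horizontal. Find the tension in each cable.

ΣF_x = 0: −T_A·cos49° + T_B·cos67° = 0 → T_B = 1.67905·T_A.
ΣF_y = 0: T_A·sin49° + T_B·sin67° = 1.32.
Substitute: T_A·(0.75471 + 1.67905·0.920505) = 1.32 → T_A = 0.573842 ≈ 0.5738 kN.
Then T_B = 1.67905 × 0.573842 = 0.9635 kN.

T_A = 0.5738 kN, T_B = 0.9635 kN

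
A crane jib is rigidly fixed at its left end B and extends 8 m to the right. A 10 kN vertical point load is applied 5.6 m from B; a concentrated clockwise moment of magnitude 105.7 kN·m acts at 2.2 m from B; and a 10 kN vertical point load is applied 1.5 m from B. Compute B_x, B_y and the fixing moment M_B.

ΣF_x = 0: B_x = 0.
ΣF_y = 0: B_y − 10 − 10 = 0 → B_y = 20.00 kN.
ΣM about B: M_B − 10·5.6 − 105.7 − 10·1.5 = 0 → M_B = 176.7 kN·m.

B_x = 0, B_y = 20.00 kN, M_B = 176.7 kN·m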